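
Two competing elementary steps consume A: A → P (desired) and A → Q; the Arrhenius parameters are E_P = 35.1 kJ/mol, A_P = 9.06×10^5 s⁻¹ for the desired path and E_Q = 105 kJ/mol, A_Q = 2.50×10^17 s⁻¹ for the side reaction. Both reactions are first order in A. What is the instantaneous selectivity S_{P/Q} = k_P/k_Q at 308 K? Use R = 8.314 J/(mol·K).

k_P/k_Q = (A_P/A_Q)·exp[−(E_P−E_Q)/(RT)] = (A_P/A_Q)·exp[(E_Q−E_P)/(RT)].
(E_Q−E_P)/(RT) = (105−35.1)×10³/(8.314×308) = 69900/2561 = 27.30.
k_P/k_Q = (9.06×10^5/2.50×10^17)·exp(27.30) = 3.624×10^-12 × 7.161×10^11 = 2.60.
Since E_P < E_Q, lowering the temperature improves selectivity toward P.

2.60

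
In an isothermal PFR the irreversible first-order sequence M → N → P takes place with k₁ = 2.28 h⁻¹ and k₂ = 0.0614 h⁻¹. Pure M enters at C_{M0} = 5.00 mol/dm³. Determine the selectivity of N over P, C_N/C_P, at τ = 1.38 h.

For first-order series with pure M initially, C_N(τ) = k₁C_{M0}/(k₂−k₁)·(e^(−k₁τ) − e^(−k₂τ)).
e^(−k₁τ) = e^(−2.28×1.38) = e^(−3.146) = 0.04301; e^(−k₂τ) = e^(−0.08473) = 0.9188.
C_N = 2.28×5.00/(0.0614−2.28) × (0.04301−0.9188) = (-5.138)×(-0.8758) = 4.500 mol/dm³.
C_M = C_{M0}e^(−k₁τ) = 0.2150 mol/dm³, so C_P = C_{M0}−C_M−C_N = 0.2850 mol/dm³; C_N/C_P = 15.8.

15.8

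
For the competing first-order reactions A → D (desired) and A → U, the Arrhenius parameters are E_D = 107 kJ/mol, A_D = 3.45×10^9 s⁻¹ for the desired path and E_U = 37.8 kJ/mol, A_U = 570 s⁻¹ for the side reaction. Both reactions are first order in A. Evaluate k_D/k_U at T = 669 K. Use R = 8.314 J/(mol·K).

With equal orders, S_{D/U} = k_D/k_U = (A_D/A_U)·exp[(E_U−E_D)/(RT)].
(E_U−E_D)/(RT) = (37.8−107)×10³/(8.314×669) = -69200/5562 = -12.44.
k_D/k_U = (3.45×10^9/570)·exp(-12.44) = 6.053×10^6 × 3.951×10^-6 = 23.9.

23.9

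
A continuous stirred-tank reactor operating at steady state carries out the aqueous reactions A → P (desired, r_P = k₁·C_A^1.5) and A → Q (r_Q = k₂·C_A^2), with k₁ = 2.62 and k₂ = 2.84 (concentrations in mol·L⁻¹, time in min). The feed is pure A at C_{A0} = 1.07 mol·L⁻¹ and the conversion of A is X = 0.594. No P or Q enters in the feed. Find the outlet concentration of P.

0.371 mol·L⁻¹

Exit C_A = C_{A0}(1−X) = 1.07×0.406 = 0.4344 mol·L⁻¹.
Rates in a CSTR are evaluated at the outlet concentration: r_P = 2.62×0.4344^1.5 = 0.7502, r_Q = 2.84×0.4344^2 = 0.5360.
Fraction of consumed A going to P: r_P/(r_P+r_Q) = 0.5833.
C_P = 0.5833·C_{A0}·X = 0.5833×1.07×0.594 = 0.371 mol·L⁻¹.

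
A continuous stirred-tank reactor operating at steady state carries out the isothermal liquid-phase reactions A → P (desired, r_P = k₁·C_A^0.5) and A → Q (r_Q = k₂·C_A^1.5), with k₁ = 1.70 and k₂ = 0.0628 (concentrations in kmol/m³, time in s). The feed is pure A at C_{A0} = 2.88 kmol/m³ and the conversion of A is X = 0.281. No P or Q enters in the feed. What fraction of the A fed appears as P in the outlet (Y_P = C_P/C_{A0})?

0.261

Exit C_A = C_{A0}(1−X) = 2.88×0.719 = 2.071 kmol/m³.
Rates in a CSTR are evaluated at the outlet concentration: r_P = 1.70×2.071^0.5 = 2.446, r_Q = 0.0628×2.071^1.5 = 0.1871.
Fraction of consumed A going to P: r_P/(r_P+r_Q) = 0.9289.
C_P = 0.9289·C_{A0}·X = 0.9289×2.88×0.281 = 0.752 kmol/m³; Y_P = C_P/C_{A0} = 0.261.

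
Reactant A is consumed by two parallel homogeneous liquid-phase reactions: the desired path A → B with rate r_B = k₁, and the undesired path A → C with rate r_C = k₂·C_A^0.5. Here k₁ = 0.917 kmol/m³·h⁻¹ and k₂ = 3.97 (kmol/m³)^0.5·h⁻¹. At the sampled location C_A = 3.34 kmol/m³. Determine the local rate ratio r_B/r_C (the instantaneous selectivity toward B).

S_{B/C} = r_B/r_C = (k₁)/(k₂·C_A^0.5) = (k₁/k₂)·C_A^-0.5.
= (0.917) / (3.97×3.340^0.5) = 0.9170/7.255 = 0.126.
The undesired path is higher order in A, so low C_A (CSTR or dilute feed) favours B.

0.126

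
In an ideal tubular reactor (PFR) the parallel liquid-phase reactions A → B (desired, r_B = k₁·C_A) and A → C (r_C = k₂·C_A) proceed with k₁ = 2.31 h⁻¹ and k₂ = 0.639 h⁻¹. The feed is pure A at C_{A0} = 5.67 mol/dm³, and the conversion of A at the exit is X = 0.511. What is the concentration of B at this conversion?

C_A = C_{A0}(1−X) = 2.773 mol/dm³.
Both paths are first order in A, so the instantaneous fraction to B is constant: dC_B/d(−C_A) = k₁/(k₁+k₂) = 0.7833.
C_B = 0.7833·(C_{A0}−C_A) = 0.7833×2.897 = 2.27 mol/dm³.

2.27 mol/dm³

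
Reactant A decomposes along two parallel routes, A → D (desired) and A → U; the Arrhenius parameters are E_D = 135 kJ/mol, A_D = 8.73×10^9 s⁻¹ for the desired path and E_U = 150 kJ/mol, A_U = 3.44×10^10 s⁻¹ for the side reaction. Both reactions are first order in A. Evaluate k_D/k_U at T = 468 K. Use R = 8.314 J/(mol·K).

12.0

Since both paths have the same order in A, the concentration cancels and S_{D/U} = k_D/k_U = (A_D/A_U)·exp[(E_U−E_D)/(RT)].
(E_U−E_D)/(RT) = (150−135)×10³/(8.314×468) = 15000/3891 = 3.855.
k_D/k_U = (8.73×10^9/3.44×10^10)·exp(3.855) = 0.2538 × 47.23 = 12.0.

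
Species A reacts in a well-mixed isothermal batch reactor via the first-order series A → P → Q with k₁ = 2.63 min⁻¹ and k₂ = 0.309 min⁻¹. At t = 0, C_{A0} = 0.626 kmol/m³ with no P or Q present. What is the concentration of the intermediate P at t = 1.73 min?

0.408 kmol/m³

Solving the coupled first-order balances gives C_P(t) = [k₁/(k₂−k₁)]·C_{A0}·(e^(−k₁t) − e^(−k₂t)).
e^(−k₁t) = e^(−2.63×1.73) = e^(−4.550) = 0.01057; e^(−k₂t) = e^(−0.5346) = 0.5859.
C_P = 2.63×0.626/(0.309−2.63) × (0.01057−0.5859) = (-0.7093)×(-0.5754) = 0.4081 kmol/m³.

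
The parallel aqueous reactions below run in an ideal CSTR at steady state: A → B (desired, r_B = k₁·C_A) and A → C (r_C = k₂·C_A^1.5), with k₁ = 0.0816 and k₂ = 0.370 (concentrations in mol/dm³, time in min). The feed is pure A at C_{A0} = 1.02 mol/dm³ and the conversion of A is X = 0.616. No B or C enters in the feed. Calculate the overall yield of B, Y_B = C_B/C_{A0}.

Exit C_A = C_{A0}(1−X) = 1.02×0.384 = 0.3917 mol/dm³.
In a CSTR the entire volume is at exit conditions, so r_B = 0.0816×0.3917 = 0.03196 and r_C = 0.370×0.3917^1.5 = 0.09070.
Fraction of consumed A going to B: r_B/(r_B+r_C) = 0.2606.
C_B = 0.2606·C_{A0}·X = 0.2606×1.02×0.616 = 0.164 mol/dm³; Y_B = C_B/C_{A0} = 0.161.

0.161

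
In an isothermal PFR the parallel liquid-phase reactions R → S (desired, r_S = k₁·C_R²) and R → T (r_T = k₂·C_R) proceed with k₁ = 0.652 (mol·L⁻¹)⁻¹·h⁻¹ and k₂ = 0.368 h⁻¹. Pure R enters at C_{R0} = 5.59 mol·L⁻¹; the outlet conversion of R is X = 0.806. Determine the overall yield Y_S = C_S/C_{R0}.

C_R = C_{R0}(1−X) = 1.084 mol·L⁻¹.
Along a PFR/batch, dC_T/dC_R = −r_T/(r_S+r_T) = −k₂/(k₂+k₁·C_R).
Integrating from C_{R0} to C_R: C_T = (0.368/0.652)·ln[(0.368+0.652·5.59)/(0.368+0.652·1.08)] = 0.5644·ln(4.013/1.075) = 0.7434 mol·L⁻¹.
Then C_S = (C_{R0}−C_R) − C_T = 4.506 − 0.7434 = 3.762 mol·L⁻¹.
Y_S = C_S/C_{R0} = 3.762/5.59 = 0.673.

0.673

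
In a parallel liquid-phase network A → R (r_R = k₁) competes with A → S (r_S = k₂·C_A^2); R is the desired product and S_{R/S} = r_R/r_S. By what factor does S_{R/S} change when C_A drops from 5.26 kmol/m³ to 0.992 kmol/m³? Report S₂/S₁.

28.1

S_{R/S} = (k₁/k₂)·C_A^-2, so S₂/S₁ = (C_{A,2}/C_{A,1})^-2.
= (0.992/5.26)^(-2) = (0.1886)^(-2) = 28.1.
Selectivity toward R rises as C_A falls — low-concentration operation is favoured.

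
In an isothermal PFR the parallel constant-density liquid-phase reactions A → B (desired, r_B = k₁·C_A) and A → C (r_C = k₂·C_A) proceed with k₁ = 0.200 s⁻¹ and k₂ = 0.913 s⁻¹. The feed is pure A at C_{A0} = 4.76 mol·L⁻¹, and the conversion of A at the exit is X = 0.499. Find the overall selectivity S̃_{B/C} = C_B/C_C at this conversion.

0.219

C_A = C_{A0}(1−X) = 2.385 mol·L⁻¹.
Both paths are first order in A, so the instantaneous fraction to B is constant: dC_B/d(−C_A) = k₁/(k₁+k₂) = 0.1797.
C_B = 0.1797·(C_{A0}−C_A) = 0.1797×2.375 = 0.427 mol·L⁻¹.
C_C = (C_{A0}−C_A)−C_B = 1.948 mol·L⁻¹; S̃_{B/C} = 0.4268/1.948 = 0.219.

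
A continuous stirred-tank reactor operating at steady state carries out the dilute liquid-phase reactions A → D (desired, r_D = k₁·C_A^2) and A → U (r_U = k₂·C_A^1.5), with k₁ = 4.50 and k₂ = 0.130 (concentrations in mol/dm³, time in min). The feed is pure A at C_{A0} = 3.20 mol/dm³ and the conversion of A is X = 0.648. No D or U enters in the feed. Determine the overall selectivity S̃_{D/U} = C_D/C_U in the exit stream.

Exit C_A = C_{A0}(1−X) = 3.20×0.352 = 1.126 mol/dm³.
Rates in a CSTR are evaluated at the outlet concentration: r_D = 4.50×1.126^2 = 5.709, r_U = 0.130×1.126^1.5 = 0.1554.
Overall selectivity = C_D/C_U = r_Dτ/(r_Uτ) = r_D/r_U = 36.7.

36.7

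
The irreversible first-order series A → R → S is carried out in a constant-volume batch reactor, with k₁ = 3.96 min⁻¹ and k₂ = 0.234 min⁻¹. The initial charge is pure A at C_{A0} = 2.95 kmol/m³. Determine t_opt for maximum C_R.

0.759 min

The intermediate peaks when r₁ = r₂, i.e. k₁e^(−k₁t) = k₂e^(−k₂t), giving t_opt = ln(k₂/k₁)/(k₂−k₁).
= ln(0.234/3.96)/(0.234−3.96) = ln(0.05909)/-3.726 = -2.829/-3.726 = 0.759 min.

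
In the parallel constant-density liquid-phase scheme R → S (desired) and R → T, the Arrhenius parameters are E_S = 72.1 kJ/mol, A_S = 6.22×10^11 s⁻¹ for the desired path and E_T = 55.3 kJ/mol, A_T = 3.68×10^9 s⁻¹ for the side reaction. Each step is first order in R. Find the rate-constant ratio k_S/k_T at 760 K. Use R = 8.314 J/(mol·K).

11.8

k_S/k_T = (A_S/A_T)·exp[−(E_S−E_T)/(RT)] = (A_S/A_T)·exp[(E_T−E_S)/(RT)].
(E_T−E_S)/(RT) = (55.3−72.1)×10³/(8.314×760) = -16800/6319 = -2.659.
k_S/k_T = (6.22×10^11/3.68×10^9)·exp(-2.659) = 169.0 × 0.07003 = 11.8.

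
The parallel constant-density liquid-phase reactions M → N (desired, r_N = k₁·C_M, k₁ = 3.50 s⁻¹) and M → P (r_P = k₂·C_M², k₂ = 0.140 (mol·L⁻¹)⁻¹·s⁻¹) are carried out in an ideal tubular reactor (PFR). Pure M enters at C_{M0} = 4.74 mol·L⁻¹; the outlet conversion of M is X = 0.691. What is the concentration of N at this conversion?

2.92 mol·L⁻¹

C_M = C_{M0}(1−X) = 1.465 mol·L⁻¹.
Along a PFR/batch, dC_N/dC_M = −r_N/(r_N+r_P) = −k₁/(k₁+k₂·C_M).
Integrating from C_{M0} to C_M: C_N = (3.50/0.140)·ln[(3.50+0.140·4.74)/(3.50+0.140·1.46)] = 25.00·ln(4.164/3.705) = 2.917 mol·L⁻¹.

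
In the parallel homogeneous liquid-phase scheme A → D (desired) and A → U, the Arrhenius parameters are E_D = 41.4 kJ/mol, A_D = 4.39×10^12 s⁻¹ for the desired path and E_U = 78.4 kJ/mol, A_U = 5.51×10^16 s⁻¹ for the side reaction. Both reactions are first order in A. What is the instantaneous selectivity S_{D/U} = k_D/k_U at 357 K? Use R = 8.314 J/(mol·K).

With equal orders, S_{D/U} = k_D/k_U = (A_D/A_U)·exp[(E_U−E_D)/(RT)].
(E_U−E_D)/(RT) = (78.4−41.4)×10³/(8.314×357) = 37000/2968 = 12.47.
k_D/k_U = (4.39×10^12/5.51×10^16)·exp(12.47) = 7.967×10^-5 × 2.593×10^5 = 20.7.
Since E_D < E_U, lowering the temperature improves selectivity toward D.

20.7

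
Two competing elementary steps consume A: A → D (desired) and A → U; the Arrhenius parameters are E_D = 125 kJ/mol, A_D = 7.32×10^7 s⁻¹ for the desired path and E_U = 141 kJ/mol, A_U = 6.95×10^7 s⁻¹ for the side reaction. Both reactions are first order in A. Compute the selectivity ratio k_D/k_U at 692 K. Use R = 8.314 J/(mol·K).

k_D/k_U = (A_D/A_U)·exp[−(E_D−E_U)/(RT)] = (A_D/A_U)·exp[(E_U−E_D)/(RT)].
(E_U−E_D)/(RT) = (141−125)×10³/(8.314×692) = 16000/5753 = 2.781.
k_D/k_U = (7.32×10^7/6.95×10^7)·exp(2.781) = 1.053 × 16.14 = 17.0.

17.0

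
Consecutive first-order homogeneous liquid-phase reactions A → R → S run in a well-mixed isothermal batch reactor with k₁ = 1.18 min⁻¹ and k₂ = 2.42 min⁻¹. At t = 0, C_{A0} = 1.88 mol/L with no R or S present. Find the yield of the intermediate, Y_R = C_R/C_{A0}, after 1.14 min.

For first-order series with pure A initially, C_R(t) = k₁C_{A0}/(k₂−k₁)·(e^(−k₁t) − e^(−k₂t)).
e^(−k₁t) = e^(−1.18×1.14) = e^(−1.345) = 0.2605; e^(−k₂t) = e^(−2.759) = 0.06337.
C_R = 1.18×1.88/(2.42−1.18) × (0.2605−0.06337) = 1.789×0.1971 = 0.3527 mol/L.
Y_R = C_R/C_{A0} = 0.3527/1.88 = 0.188.

0.188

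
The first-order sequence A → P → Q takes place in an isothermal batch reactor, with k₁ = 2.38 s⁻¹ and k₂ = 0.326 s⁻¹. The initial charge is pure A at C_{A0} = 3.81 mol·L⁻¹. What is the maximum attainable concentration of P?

Evaluating C_P at t_opt = ln(k₂/k₁)/(k₂−k₁) gives C_{P,max}/C_{A0} = (k₁/k₂)^[k₂/(k₂−k₁)].
= (2.38/0.326)^(0.326/(0.326−2.38)) = (7.301)^(-0.1587) = 0.7294.
C_{P,max} = 0.7294×3.81 = 2.78 mol·L⁻¹.

2.78 mol·L⁻¹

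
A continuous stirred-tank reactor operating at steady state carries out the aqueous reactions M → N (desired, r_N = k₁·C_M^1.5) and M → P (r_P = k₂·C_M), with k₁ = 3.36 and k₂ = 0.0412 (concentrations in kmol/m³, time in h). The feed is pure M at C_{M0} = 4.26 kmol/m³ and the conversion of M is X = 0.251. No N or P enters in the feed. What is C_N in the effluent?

1.06 kmol/m³

Exit C_M = C_{M0}(1−X) = 4.26×0.749 = 3.191 kmol/m³.
A CSTR operates uniformly at the exit composition, giving r_N = 19.15 and r_P = 0.1315 (each k·C_M^n at C_M = 3.191).
Fraction of consumed M going to N: r_N/(r_N+r_P) = 0.9932.
C_N = 0.9932·C_{M0}·X = 0.9932×4.26×0.251 = 1.06 kmol/m³.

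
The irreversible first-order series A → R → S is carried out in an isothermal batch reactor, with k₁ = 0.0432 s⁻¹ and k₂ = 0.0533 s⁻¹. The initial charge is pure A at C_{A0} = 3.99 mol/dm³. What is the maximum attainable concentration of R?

1.32 mol/dm³

Evaluating C_R at t_opt = ln(k₂/k₁)/(k₂−k₁) gives C_{R,max}/C_{A0} = (k₁/k₂)^[k₂/(k₂−k₁)].
= (0.0432/0.0533)^(0.0533/(0.0533−0.0432)) = (0.8105)^(5.277) = 0.3300.
C_{R,max} = 0.3300×3.99 = 1.32 mol/dm³.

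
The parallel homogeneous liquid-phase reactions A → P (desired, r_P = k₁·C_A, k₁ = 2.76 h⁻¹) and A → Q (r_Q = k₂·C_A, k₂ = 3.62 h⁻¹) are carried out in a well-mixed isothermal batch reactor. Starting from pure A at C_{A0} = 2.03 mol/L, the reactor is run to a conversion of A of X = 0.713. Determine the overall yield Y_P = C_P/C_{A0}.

C_A = C_{A0}(1−X) = 0.5826 mol/L.
Both paths are first order in A, so the instantaneous fraction to P is constant: dC_P/d(−C_A) = k₁/(k₁+k₂) = 0.4326.
C_P = 0.4326·(C_{A0}−C_A) = 0.4326×1.447 = 0.626 mol/L.
Y_P = C_P/C_{A0} = 0.6261/2.03 = 0.308.

0.308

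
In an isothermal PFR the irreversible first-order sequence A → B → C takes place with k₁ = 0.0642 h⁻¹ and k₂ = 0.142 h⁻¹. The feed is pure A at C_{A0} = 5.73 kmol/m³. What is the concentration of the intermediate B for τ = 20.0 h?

The intermediate concentration in a first-order A→B→C sequence is C_B = k₁C_{A0}(e^(−k₁τ) − e^(−k₂τ))/(k₂−k₁).
e^(−k₁τ) = e^(−0.0642×20.0) = e^(−1.284) = 0.2769; e^(−k₂τ) = e^(−2.840) = 0.05843.
C_B = 0.0642×5.73/(0.142−0.0642) × (0.2769−0.05843) = 4.728×0.2185 = 1.033 kmol/m³.

1.03 kmol/m³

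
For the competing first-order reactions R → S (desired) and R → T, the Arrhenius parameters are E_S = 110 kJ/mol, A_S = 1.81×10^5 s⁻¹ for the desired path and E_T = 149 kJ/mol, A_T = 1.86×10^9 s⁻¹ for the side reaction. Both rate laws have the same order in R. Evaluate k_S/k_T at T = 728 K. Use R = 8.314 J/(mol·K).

0.0612

k_S/k_T = (A_S/A_T)·exp[−(E_S−E_T)/(RT)] = (A_S/A_T)·exp[(E_T−E_S)/(RT)].
(E_T−E_S)/(RT) = (149−110)×10³/(8.314×728) = 39000/6053 = 6.444.
k_S/k_T = (1.81×10^5/1.86×10^9)·exp(6.444) = 9.731×10^-5 × 628.6 = 0.0612.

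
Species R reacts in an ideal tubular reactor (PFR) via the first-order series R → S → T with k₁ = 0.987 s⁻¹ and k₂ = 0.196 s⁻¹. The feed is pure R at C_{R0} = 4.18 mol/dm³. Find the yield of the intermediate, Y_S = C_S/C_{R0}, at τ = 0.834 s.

0.512

For first-order series with pure R initially, C_S(τ) = k₁C_{R0}/(k₂−k₁)·(e^(−k₁τ) − e^(−k₂τ)).
e^(−k₁τ) = e^(−0.987×0.834) = e^(−0.8232) = 0.4390; e^(−k₂τ) = e^(−0.1635) = 0.8492.
C_S = 0.987×4.18/(0.196−0.987) × (0.4390−0.8492) = (-5.216)×(-0.4102) = 2.139 mol/dm³.
Y_S = C_S/C_{R0} = 2.139/4.18 = 0.512.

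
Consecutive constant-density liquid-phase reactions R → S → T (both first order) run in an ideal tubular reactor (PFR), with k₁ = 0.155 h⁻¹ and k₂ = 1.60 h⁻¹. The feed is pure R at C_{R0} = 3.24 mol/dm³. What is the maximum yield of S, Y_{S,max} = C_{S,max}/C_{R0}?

0.0754

For a first-order series the maximum intermediate yield is C_{S,max}/C_{R0} = (k₁/k₂)^[k₂/(k₂−k₁)].
= (0.155/1.60)^(1.60/(1.60−0.155)) = (0.09687)^(1.107) = 0.07542.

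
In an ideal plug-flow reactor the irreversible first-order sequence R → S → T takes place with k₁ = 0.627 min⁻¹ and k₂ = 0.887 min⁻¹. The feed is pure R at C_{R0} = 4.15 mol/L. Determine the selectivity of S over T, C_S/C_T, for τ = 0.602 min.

The intermediate concentration in a first-order A→B→C sequence is C_S = k₁C_{R0}(e^(−k₁τ) − e^(−k₂τ))/(k₂−k₁).
e^(−k₁τ) = e^(−0.627×0.602) = e^(−0.3775) = 0.6856; e^(−k₂τ) = e^(−0.5340) = 0.5863.
C_S = 0.627×4.15/(0.887−0.627) × (0.6856−0.5863) = 10.01×0.09933 = 0.9941 mol/L.
C_R = C_{R0}e^(−k₁τ) = 2.845 mol/L, so C_T = C_{R0}−C_R−C_S = 0.3106 mol/L; C_S/C_T = 3.20.

3.20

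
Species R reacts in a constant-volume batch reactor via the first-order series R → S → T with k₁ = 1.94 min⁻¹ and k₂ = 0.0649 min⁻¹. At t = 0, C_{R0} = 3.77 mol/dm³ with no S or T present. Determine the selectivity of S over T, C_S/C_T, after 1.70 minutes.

11.9

The intermediate concentration in a first-order A→B→C sequence is C_S = k₁C_{R0}(e^(−k₁t) − e^(−k₂t))/(k₂−k₁).
e^(−k₁t) = e^(−1.94×1.70) = e^(−3.298) = 0.03696; e^(−k₂t) = e^(−0.1103) = 0.8955.
C_S = 1.94×3.77/(0.0649−1.94) × (0.03696−0.8955) = (-3.900)×(-0.8586) = 3.349 mol/dm³.
C_R = C_{R0}e^(−k₁t) = 0.1393 mol/dm³, so C_T = C_{R0}−C_R−C_S = 0.2818 mol/dm³; C_S/C_T = 11.9.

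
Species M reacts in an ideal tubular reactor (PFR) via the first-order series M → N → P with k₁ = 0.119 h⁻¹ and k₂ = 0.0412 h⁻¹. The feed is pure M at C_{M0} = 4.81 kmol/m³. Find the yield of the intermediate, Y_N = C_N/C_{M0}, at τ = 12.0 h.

For first-order series with pure M initially, C_N(τ) = k₁C_{M0}/(k₂−k₁)·(e^(−k₁τ) − e^(−k₂τ)).
e^(−k₁τ) = e^(−0.119×12.0) = e^(−1.428) = 0.2398; e^(−k₂τ) = e^(−0.4944) = 0.6099.
C_N = 0.119×4.81/(0.0412−0.119) × (0.2398−0.6099) = (-7.357)×(-0.3701) = 2.723 kmol/m³.
Y_N = C_N/C_{M0} = 2.723/4.81 = 0.566.

0.566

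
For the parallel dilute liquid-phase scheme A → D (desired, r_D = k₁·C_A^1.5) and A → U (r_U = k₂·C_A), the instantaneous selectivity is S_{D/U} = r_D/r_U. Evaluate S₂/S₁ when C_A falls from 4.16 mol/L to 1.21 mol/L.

S_{D/U} = (k₁/k₂)·C_A^0.5, so S₂/S₁ = (C_{A,2}/C_{A,1})^0.5.
= (1.21/4.16)^0.5 = (0.2909)^0.5 = 0.539.

0.539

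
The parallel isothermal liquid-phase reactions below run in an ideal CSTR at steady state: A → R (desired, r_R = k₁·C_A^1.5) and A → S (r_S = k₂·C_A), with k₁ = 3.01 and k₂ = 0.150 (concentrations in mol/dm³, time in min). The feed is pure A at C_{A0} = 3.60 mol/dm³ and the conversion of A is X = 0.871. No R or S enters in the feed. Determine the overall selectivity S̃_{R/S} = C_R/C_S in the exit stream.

13.7

Exit C_A = C_{A0}(1−X) = 3.60×0.129 = 0.4644 mol/dm³.
Rates in a CSTR are evaluated at the outlet concentration: r_R = 3.01×0.4644^1.5 = 0.9526, r_S = 0.150×0.4644 = 0.06966.
Overall selectivity = C_R/C_S = r_Rτ/(r_Sτ) = r_R/r_S = 13.7.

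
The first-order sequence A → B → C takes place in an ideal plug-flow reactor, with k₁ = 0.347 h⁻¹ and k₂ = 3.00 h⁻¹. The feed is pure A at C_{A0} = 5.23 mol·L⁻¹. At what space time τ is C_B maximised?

0.813 h

For first-order series the maximum of C_B occurs at τ_opt = ln(k₂/k₁)/(k₂−k₁).
= ln(3.00/0.347)/(3.00−0.347) = ln(8.646)/2.653 = 2.157/2.653 = 0.813 h.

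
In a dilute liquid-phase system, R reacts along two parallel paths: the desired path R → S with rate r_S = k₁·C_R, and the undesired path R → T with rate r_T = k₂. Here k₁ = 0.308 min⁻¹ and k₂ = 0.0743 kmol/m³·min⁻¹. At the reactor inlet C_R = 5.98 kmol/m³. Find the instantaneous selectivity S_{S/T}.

S_{S/T} = r_S/r_T = (k₁·C_R)/(k₂) = (k₁/k₂)·C_R.
= (0.308×5.980) / (0.0743) = 1.842/0.07430 = 24.8.

24.8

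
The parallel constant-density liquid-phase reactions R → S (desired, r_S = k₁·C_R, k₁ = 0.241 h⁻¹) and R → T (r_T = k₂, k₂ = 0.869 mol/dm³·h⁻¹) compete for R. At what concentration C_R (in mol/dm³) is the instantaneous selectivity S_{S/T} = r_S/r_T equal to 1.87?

S_{S/T} = (k₁/k₂)·C_R ⇒ C_R = S·k₂/k₁.
= 1.87×0.869/0.241 = 6.74 mol/dm³.

6.74 mol/dm³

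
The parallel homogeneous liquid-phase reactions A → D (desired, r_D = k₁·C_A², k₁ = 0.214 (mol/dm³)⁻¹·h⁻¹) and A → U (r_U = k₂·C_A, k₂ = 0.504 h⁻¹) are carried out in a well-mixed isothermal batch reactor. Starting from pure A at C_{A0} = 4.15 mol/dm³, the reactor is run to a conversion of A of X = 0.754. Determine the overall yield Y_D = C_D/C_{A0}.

0.382

C_A = C_{A0}(1−X) = 1.021 mol/dm³.
Along a PFR/batch, dC_U/dC_A = −r_U/(r_D+r_U) = −k₂/(k₂+k₁·C_A).
Integrating from C_{A0} to C_A: C_U = (0.504/0.214)·ln[(0.504+0.214·4.15)/(0.504+0.214·1.02)] = 2.355·ln(1.392/0.7225) = 1.545 mol/dm³.
Then C_D = (C_{A0}−C_A) − C_U = 3.129 − 1.545 = 1.584 mol/dm³.
Y_D = C_D/C_{A0} = 1.584/4.15 = 0.382.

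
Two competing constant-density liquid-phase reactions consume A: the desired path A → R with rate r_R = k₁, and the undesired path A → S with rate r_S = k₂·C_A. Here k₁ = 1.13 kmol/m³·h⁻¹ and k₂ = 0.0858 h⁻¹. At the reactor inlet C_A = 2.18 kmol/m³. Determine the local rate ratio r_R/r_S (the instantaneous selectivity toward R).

S_{R/S} = r_R/r_S = (k₁)/(k₂·C_A) = (k₁/k₂)·C_A⁻¹.
= (1.13) / (0.0858×2.180) = 1.130/0.1870 = 6.04.
The undesired path is higher order in A, so low C_A (CSTR or dilute feed) favours R.

6.04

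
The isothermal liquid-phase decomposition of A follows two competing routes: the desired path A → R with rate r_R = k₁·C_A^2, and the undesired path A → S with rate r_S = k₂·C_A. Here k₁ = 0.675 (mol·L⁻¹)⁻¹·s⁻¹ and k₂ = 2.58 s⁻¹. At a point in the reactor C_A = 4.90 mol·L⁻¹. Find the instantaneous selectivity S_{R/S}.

S_{R/S} = r_R/r_S = (k₁·C_A^2)/(k₂·C_A) = (k₁/k₂)·C_A.
= (0.675×4.900^2) / (2.58×4.900) = 16.21/12.64 = 1.28.

1.28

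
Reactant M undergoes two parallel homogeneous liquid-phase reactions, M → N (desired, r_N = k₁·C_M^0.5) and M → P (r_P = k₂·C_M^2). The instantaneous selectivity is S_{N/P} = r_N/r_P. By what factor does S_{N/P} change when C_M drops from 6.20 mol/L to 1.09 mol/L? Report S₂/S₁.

13.6

S_{N/P} = (k₁/k₂)·C_M^-1.5, so S₂/S₁ = (C_{M,2}/C_{M,1})^-1.5.
= (1.09/6.20)^(-1.5) = (0.1758)^(-1.5) = 13.6.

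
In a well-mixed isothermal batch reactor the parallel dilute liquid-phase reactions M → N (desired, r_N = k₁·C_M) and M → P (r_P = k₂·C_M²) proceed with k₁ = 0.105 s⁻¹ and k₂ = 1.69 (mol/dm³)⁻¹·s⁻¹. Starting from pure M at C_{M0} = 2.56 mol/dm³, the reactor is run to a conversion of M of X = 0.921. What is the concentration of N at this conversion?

C_M = C_{M0}(1−X) = 0.2022 mol/dm³.
Along a PFR/batch, dC_N/dC_M = −r_N/(r_N+r_P) = −k₁/(k₁+k₂·C_M).
Integrating from C_{M0} to C_M: C_N = (0.105/1.69)·ln[(0.105+1.69·2.56)/(0.105+1.69·0.202)] = 0.06213·ln(4.431/0.4468) = 0.1426 mol/dm³.

0.143 mol/dm³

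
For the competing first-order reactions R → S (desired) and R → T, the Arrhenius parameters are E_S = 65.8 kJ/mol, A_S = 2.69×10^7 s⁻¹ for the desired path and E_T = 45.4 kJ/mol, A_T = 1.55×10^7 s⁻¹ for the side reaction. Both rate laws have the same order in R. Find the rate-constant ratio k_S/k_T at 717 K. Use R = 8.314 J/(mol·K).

k_S/k_T = (A_S/A_T)·exp[−(E_S−E_T)/(RT)] = (A_S/A_T)·exp[(E_T−E_S)/(RT)].
(E_T−E_S)/(RT) = (45.4−65.8)×10³/(8.314×717) = -20400/5961 = -3.422.
k_S/k_T = (2.69×10^7/1.55×10^7)·exp(-3.422) = 1.735 × 0.03264 = 0.0566.

0.0566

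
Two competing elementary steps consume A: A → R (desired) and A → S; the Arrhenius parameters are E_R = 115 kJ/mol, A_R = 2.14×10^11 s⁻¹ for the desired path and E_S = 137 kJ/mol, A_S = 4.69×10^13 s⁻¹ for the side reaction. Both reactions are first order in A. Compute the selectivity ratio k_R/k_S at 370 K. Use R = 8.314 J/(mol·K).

k_R/k_S = (A_R/A_S)·exp[−(E_R−E_S)/(RT)] = (A_R/A_S)·exp[(E_S−E_R)/(RT)].
(E_S−E_R)/(RT) = (137−115)×10³/(8.314×370) = 22000/3076 = 7.152.
k_R/k_S = (2.14×10^11/4.69×10^13)·exp(7.152) = 0.004563 × 1276 = 5.82.
Since E_R < E_S, lowering the temperature improves selectivity toward R.

5.82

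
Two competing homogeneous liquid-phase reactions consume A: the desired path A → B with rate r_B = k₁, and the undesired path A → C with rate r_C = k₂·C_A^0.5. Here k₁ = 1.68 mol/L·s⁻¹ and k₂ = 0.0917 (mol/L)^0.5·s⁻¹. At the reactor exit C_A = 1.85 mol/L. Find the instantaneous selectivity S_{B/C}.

S_{B/C} = r_B/r_C = (k₁)/(k₂·C_A^0.5) = (k₁/k₂)·C_A^-0.5.
= (1.68) / (0.0917×1.850^0.5) = 1.680/0.1247 = 13.5.

13.5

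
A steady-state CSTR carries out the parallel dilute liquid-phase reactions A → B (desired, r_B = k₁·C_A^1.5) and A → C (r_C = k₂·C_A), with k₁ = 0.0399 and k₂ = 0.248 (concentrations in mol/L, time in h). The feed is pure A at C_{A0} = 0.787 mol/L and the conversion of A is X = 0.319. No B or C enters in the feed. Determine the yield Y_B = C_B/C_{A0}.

0.0336

Exit C_A = C_{A0}(1−X) = 0.787×0.681 = 0.5359 mol/L.
Rates in a CSTR are evaluated at the outlet concentration: r_B = 0.0399×0.5359^1.5 = 0.01566, r_C = 0.248×0.5359 = 0.1329.
Fraction of consumed A going to B: r_B/(r_B+r_C) = 0.1054.
C_B = 0.1054·C_{A0}·X = 0.1054×0.787×0.319 = 0.0265 mol/L; Y_B = C_B/C_{A0} = 0.0336.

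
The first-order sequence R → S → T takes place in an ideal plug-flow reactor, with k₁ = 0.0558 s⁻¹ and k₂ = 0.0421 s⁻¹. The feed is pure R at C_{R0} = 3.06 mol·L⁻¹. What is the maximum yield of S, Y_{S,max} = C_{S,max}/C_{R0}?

0.421

For a first-order series the maximum intermediate yield is C_{S,max}/C_{R0} = (k₁/k₂)^[k₂/(k₂−k₁)].
= (0.0558/0.0421)^(0.0421/(0.0421−0.0558)) = (1.325)^(-3.073) = 0.4207.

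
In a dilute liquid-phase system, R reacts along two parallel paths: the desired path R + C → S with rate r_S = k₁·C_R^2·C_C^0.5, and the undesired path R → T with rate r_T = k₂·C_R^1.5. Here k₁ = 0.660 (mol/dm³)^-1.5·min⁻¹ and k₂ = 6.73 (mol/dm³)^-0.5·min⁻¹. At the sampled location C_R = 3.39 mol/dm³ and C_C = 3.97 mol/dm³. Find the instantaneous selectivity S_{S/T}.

S_{S/T} = r_S/r_T = (k₁·C_R^2·C_C^0.5)/(k₂·C_R^1.5) = (k₁/k₂)·C_R^0.5·C_C^0.5.
= (0.660×3.390^2×3.970^0.5) / (6.73×3.390^1.5) = 15.11/42.01 = 0.360.
Since the desired path is higher order in R, keeping C_R high (PFR or concentrated feed) favours S.

0.360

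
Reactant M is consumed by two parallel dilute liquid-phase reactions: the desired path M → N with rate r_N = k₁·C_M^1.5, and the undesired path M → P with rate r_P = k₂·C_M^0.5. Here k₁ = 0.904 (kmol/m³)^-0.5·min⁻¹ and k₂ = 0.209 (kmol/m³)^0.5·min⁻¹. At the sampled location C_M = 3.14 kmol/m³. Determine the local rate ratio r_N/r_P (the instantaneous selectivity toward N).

13.6

S_{N/P} = r_N/r_P = (k₁·C_M^1.5)/(k₂·C_M^0.5) = (k₁/k₂)·C_M.
= (0.904×3.140^1.5) / (0.209×3.140^0.5) = 5.030/0.3703 = 13.6.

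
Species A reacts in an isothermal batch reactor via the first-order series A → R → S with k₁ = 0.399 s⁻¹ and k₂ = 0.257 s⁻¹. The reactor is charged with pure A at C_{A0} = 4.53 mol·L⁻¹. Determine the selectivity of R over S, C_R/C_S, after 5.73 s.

The intermediate concentration in a first-order A→B→C sequence is C_R = k₁C_{A0}(e^(−k₁t) − e^(−k₂t))/(k₂−k₁).
e^(−k₁t) = e^(−0.399×5.73) = e^(−2.286) = 0.1016; e^(−k₂t) = e^(−1.473) = 0.2293.
C_R = 0.399×4.53/(0.257−0.399) × (0.1016−0.2293) = (-12.73)×(-0.1277) = 1.625 mol·L⁻¹.
C_A = C_{A0}e^(−k₁t) = 0.4605 mol·L⁻¹, so C_S = C_{A0}−C_A−C_R = 2.444 mol·L⁻¹; C_R/C_S = 0.665.

0.665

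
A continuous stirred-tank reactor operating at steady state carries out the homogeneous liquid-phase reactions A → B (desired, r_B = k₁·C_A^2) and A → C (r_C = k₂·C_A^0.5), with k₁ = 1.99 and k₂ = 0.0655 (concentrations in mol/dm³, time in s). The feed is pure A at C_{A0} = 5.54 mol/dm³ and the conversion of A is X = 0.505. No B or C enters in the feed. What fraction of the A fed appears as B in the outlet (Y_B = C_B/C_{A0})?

Exit C_A = C_{A0}(1−X) = 5.54×0.495 = 2.742 mol/dm³.
In a CSTR the entire volume is at exit conditions, so r_B = 1.99×2.742^2 = 14.97 and r_C = 0.0655×2.742^0.5 = 0.1085.
Fraction of consumed A going to B: r_B/(r_B+r_C) = 0.9928.
C_B = 0.9928·C_{A0}·X = 0.9928×5.54×0.505 = 2.78 mol/dm³; Y_B = C_B/C_{A0} = 0.501.

0.501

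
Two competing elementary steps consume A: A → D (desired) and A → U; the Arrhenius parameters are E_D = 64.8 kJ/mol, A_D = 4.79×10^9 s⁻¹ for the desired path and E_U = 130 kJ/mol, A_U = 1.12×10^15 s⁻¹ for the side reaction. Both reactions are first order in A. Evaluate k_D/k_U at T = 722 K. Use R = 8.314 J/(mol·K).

k_D/k_U = (A_D/A_U)·exp[−(E_D−E_U)/(RT)] = (A_D/A_U)·exp[(E_U−E_D)/(RT)].
(E_U−E_D)/(RT) = (130−64.8)×10³/(8.314×722) = 65200/6003 = 10.86.
k_D/k_U = (4.79×10^9/1.12×10^15)·exp(10.86) = 4.277×10^-6 × 52144 = 0.223.
Since E_D < E_U, lowering the temperature improves selectivity toward D.

0.223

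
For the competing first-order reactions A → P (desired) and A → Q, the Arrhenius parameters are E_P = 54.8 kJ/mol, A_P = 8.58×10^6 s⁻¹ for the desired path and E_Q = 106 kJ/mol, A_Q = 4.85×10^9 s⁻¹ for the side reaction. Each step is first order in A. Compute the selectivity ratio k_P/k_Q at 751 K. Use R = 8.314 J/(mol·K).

Since both paths have the same order in A, the concentration cancels and S_{P/Q} = k_P/k_Q = (A_P/A_Q)·exp[(E_Q−E_P)/(RT)].
(E_Q−E_P)/(RT) = (106−54.8)×10³/(8.314×751) = 51200/6244 = 8.200.
k_P/k_Q = (8.58×10^6/4.85×10^9)·exp(8.200) = 0.001769 × 3641 = 6.44.
Since E_P < E_Q, lowering the temperature improves selectivity toward P.

6.44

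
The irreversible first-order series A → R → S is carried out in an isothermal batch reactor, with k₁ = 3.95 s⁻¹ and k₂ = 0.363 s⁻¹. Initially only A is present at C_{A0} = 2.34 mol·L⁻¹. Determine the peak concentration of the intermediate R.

1.84 mol·L⁻¹

For a first-order series the maximum intermediate yield is C_{R,max}/C_{A0} = (k₁/k₂)^[k₂/(k₂−k₁)].
= (3.95/0.363)^(0.363/(0.363−3.95)) = (10.88)^(-0.1012) = 0.7854.
C_{R,max} = 0.7854×2.34 = 1.84 mol·L⁻¹.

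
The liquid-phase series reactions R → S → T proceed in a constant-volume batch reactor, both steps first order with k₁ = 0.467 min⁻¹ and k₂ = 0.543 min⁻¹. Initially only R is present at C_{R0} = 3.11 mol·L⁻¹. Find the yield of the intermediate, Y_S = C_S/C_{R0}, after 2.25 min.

The intermediate concentration in a first-order A→B→C sequence is C_S = k₁C_{R0}(e^(−k₁t) − e^(−k₂t))/(k₂−k₁).
e^(−k₁t) = e^(−0.467×2.25) = e^(−1.051) = 0.3497; e^(−k₂t) = e^(−1.222) = 0.2947.
C_S = 0.467×3.11/(0.543−0.467) × (0.3497−0.2947) = 19.11×0.05496 = 1.050 mol·L⁻¹.
Y_S = C_S/C_{R0} = 1.050/3.11 = 0.338.

0.338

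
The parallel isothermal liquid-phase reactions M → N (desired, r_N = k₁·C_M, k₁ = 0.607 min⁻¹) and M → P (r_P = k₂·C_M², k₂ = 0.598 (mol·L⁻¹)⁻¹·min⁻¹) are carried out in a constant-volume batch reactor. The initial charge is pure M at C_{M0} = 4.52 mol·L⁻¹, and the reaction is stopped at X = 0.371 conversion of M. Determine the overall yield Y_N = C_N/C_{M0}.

C_M = C_{M0}(1−X) = 2.843 mol·L⁻¹.
Along a PFR/batch, dC_N/dC_M = −r_N/(r_N+r_P) = −k₁/(k₁+k₂·C_M).
Integrating from C_{M0} to C_M: C_N = (0.607/0.598)·ln[(0.607+0.598·4.52)/(0.607+0.598·2.84)] = 1.015·ln(3.310/2.307) = 0.3663 mol·L⁻¹.
Y_N = C_N/C_{M0} = 0.3663/4.52 = 0.0811.

0.0811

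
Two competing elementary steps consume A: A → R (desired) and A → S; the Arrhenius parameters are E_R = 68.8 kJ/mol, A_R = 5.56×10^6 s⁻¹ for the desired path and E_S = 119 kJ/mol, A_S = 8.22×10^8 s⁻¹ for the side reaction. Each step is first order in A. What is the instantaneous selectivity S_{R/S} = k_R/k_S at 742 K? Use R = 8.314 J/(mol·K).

23.1

k_R/k_S = (A_R/A_S)·exp[−(E_R−E_S)/(RT)] = (A_R/A_S)·exp[(E_S−E_R)/(RT)].
(E_S−E_R)/(RT) = (119−68.8)×10³/(8.314×742) = 50200/6169 = 8.137.
k_R/k_S = (5.56×10^6/8.22×10^8)·exp(8.137) = 0.006764 × 3420 = 23.1.
Since E_R < E_S, lowering the temperature improves selectivity toward R.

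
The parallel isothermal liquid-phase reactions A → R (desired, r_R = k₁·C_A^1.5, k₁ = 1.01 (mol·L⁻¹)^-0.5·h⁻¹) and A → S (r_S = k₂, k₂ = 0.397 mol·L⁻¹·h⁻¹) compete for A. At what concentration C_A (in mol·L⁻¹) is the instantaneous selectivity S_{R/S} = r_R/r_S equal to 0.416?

0.299 mol·L⁻¹

S_{R/S} = (k₁/k₂)·C_A^1.5 ⇒ C_A = (S·k₂/k₁)^(1/1.5).
= (0.416×0.397/1.01)^(0.6667) = (0.1635)^(0.6667) = 0.299 mol·L⁻¹.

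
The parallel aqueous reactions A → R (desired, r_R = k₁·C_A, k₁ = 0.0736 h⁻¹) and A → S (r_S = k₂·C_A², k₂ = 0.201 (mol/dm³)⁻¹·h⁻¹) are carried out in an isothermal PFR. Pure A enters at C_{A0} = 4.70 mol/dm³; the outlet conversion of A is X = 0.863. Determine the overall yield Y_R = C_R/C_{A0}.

0.126

C_A = C_{A0}(1−X) = 0.6439 mol/dm³.
Along a PFR/batch, dC_R/dC_A = −r_R/(r_R+r_S) = −k₁/(k₁+k₂·C_A).
Integrating from C_{A0} to C_A: C_R = (0.0736/0.201)·ln[(0.0736+0.201·4.70)/(0.0736+0.201·0.644)] = 0.3662·ln(1.018/0.2030) = 0.5905 mol/dm³.
Y_R = C_R/C_{A0} = 0.5905/4.70 = 0.126.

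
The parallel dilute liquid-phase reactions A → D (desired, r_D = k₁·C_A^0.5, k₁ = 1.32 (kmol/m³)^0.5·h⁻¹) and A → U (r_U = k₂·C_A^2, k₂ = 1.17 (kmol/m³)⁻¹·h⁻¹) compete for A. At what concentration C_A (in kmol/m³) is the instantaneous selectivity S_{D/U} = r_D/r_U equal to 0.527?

S_{D/U} = (k₁/k₂)·C_A^-1.5 ⇒ C_A = (S·k₂/k₁)^(1/(-1.5)).
= (0.527×1.17/1.32)^(-0.6667) = (0.4671)^(-0.6667) = 1.66 kmol/m³.

1.66 kmol/m³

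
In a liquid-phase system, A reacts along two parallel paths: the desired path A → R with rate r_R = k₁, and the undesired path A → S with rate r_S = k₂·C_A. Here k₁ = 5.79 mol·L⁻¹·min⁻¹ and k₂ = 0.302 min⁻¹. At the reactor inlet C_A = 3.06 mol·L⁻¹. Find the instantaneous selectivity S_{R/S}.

6.27

S_{R/S} = r_R/r_S = (k₁)/(k₂·C_A) = (k₁/k₂)·C_A⁻¹.
= (5.79) / (0.302×3.060) = 5.790/0.9241 = 6.27.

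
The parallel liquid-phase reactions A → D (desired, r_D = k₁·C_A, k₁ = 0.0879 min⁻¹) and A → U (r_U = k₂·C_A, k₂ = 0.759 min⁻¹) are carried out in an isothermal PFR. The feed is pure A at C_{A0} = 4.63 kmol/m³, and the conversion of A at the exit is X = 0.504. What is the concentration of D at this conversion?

0.242 kmol/m³

C_A = C_{A0}(1−X) = 2.296 kmol/m³.
Both paths are first order in A, so the instantaneous fraction to D is constant: dC_D/d(−C_A) = k₁/(k₁+k₂) = 0.1038.
C_D = 0.1038·(C_{A0}−C_A) = 0.1038×2.334 = 0.242 kmol/m³.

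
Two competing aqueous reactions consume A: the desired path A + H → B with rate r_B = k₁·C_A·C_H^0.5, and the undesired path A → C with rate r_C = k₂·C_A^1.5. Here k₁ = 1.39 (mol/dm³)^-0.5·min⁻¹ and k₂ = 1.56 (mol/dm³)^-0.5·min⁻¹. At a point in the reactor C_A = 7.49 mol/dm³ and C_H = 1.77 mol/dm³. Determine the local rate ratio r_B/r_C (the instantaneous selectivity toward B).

0.433

S_{B/C} = r_B/r_C = (k₁·C_A·C_H^0.5)/(k₂·C_A^1.5) = (k₁/k₂)·C_A^-0.5·C_H^0.5.
= (1.39×7.490×1.770^0.5) / (1.56×7.490^1.5) = 13.85/31.98 = 0.433.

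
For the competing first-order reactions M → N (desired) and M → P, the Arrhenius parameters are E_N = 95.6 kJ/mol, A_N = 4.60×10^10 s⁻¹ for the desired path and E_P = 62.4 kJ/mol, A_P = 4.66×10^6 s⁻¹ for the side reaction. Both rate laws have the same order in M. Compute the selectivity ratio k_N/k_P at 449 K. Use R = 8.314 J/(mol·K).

Since both paths have the same order in M, the concentration cancels and S_{N/P} = k_N/k_P = (A_N/A_P)·exp[(E_P−E_N)/(RT)].
(E_P−E_N)/(RT) = (62.4−95.6)×10³/(8.314×449) = -33200/3733 = -8.894.
k_N/k_P = (4.60×10^10/4.66×10^6)·exp(-8.894) = 9871 × 1.373×10^-4 = 1.35.

1.35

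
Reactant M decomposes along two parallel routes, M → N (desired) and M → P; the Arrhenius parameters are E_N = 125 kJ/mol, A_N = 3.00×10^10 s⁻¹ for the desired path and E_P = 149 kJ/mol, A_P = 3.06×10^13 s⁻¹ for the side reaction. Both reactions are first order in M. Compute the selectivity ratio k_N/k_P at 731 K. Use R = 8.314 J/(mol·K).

Since both paths have the same order in M, the concentration cancels and S_{N/P} = k_N/k_P = (A_N/A_P)·exp[(E_P−E_N)/(RT)].
(E_P−E_N)/(RT) = (149−125)×10³/(8.314×731) = 24000/6078 = 3.949.
k_N/k_P = (3.00×10^10/3.06×10^13)·exp(3.949) = 9.804×10^-4 × 51.88 = 0.0509.
Since E_N < E_P, lowering the temperature improves selectivity toward N.

0.0509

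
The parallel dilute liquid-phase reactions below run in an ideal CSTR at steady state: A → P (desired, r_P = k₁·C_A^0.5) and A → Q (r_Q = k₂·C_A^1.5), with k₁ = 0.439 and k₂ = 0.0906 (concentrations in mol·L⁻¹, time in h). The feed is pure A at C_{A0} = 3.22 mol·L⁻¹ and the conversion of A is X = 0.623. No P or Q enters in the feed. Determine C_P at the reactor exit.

Exit C_A = C_{A0}(1−X) = 3.22×0.377 = 1.214 mol·L⁻¹.
Rates in a CSTR are evaluated at the outlet concentration: r_P = 0.439×1.214^0.5 = 0.4837, r_Q = 0.0906×1.214^1.5 = 0.1212.
Fraction of consumed A going to P: r_P/(r_P+r_Q) = 0.7997.
C_P = 0.7997·C_{A0}·X = 0.7997×3.22×0.623 = 1.60 mol·L⁻¹.

1.60 mol·L⁻¹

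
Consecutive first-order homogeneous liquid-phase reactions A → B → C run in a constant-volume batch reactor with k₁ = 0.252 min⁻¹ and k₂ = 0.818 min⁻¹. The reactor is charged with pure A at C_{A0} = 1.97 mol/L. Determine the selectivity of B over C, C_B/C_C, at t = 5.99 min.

The intermediate concentration in a first-order A→B→C sequence is C_B = k₁C_{A0}(e^(−k₁t) − e^(−k₂t))/(k₂−k₁).
e^(−k₁t) = e^(−0.252×5.99) = e^(−1.509) = 0.2210; e^(−k₂t) = e^(−4.900) = 0.007448.
C_B = 0.252×1.97/(0.818−0.252) × (0.2210−0.007448) = 0.8771×0.2136 = 0.1873 mol/L.
C_A = C_{A0}e^(−k₁t) = 0.4354 mol/L, so C_C = C_{A0}−C_A−C_B = 1.347 mol/L; C_B/C_C = 0.139.

0.139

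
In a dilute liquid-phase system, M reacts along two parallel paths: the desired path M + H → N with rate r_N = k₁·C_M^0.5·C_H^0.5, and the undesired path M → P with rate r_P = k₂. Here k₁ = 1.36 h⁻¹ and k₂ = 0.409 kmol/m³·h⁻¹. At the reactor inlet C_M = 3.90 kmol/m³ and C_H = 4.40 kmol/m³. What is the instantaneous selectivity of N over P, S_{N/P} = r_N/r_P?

13.8

S_{N/P} = r_N/r_P = (k₁·C_M^0.5·C_H^0.5)/(k₂) = (k₁/k₂)·C_M^0.5·C_H^0.5.
= (1.36×3.900^0.5×4.400^0.5) / (0.409) = 5.634/0.4090 = 13.8.
Since the desired path is higher order in M, keeping C_M high (PFR or concentrated feed) favours N.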